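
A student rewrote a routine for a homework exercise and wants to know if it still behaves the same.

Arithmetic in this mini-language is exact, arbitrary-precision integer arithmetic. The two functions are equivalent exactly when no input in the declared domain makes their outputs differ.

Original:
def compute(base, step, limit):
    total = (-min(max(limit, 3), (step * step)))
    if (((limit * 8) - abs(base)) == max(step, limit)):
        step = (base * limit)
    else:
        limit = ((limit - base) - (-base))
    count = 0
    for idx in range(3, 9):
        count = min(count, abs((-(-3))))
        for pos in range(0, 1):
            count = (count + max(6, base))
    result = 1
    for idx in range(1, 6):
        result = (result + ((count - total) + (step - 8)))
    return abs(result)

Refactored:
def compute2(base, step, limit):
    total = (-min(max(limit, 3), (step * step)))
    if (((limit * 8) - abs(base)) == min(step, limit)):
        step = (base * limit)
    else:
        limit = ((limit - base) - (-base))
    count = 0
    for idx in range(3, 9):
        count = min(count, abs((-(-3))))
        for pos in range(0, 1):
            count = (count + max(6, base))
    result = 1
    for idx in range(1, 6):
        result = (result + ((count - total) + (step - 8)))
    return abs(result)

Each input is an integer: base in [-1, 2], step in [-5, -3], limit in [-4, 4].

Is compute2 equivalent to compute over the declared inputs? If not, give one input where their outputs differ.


The rewrite breaks on base=0, step=-5, limit=0, where the results are 21 and 4.
compute: total := -3 | (((limit * 8) - abs(base)) == max(step, limit)): true | step := 0 | count := 0 | iter idx=3: | count := 0 | iter pos=0: | count := 6 | iter idx=4: | count := 3 | iter pos=0: | count := 9 | iter idx=5: | count := 3 | iter pos=0: | count := 9 | iter idx=6: | count := 3 | iter pos=0: | count := 9 | iter idx=7: | count := 3 | iter pos=0: | count := 9 | iter idx=8: | count := 3 | iter pos=0: | count := 9 | result := 1 | iter idx=1: | result := 5 | iter idx=2: | result := 9 | iter idx=3: | result := 13 | iter idx=4: | result := 17 | iter idx=5: | result := 21 | result 21
compute2: total := -3 | (((limit * 8) - abs(base)) == min(step, limit)): false | limit := 0 | count := 0 | iter idx=3: | count := 0 | iter pos=0: | count := 6 | iter idx=4: | count := 3 | iter pos=0: | count := 9 | iter idx=5: | count := 3 | iter pos=0: | count := 9 | iter idx=6: | count := 3 | iter pos=0: | count := 9 | iter idx=7: | count := 3 | iter pos=0: | count := 9 | iter idx=8: | count := 3 | iter pos=0: | count := 9 | result := 1 | iter idx=1: | result := 0 | iter idx=2: | result := -1 | iter idx=3: | result := -2 | iter idx=4: | result := -3 | iter idx=5: | result := -4 | result 4
verdict: not equivalent; witness: base=0, step=-5, limit=0


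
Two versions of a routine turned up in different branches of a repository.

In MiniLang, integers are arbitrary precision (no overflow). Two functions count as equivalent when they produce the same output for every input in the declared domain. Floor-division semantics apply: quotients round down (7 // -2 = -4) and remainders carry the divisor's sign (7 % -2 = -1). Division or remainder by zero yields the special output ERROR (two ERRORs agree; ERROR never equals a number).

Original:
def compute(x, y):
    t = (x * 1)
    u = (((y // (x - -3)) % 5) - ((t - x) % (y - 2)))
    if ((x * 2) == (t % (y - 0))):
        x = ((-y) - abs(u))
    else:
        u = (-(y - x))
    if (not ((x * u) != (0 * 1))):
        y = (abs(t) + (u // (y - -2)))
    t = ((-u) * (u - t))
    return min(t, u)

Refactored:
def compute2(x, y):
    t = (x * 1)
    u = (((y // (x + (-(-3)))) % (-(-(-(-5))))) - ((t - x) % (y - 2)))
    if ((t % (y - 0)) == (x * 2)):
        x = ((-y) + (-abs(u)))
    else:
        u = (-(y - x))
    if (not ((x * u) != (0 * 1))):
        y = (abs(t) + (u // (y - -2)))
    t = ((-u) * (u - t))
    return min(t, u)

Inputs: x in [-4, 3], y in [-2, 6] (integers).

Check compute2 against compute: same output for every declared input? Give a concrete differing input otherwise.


Side by side, the visible changes include: arithmetic usage differs.
Spot check at x=-3, y=1 — compute: t becomes -3; next hits division by zero so the output is ERROR. compute2: t becomes -3; next hits division by zero so the output is ERROR. Both give ERROR.
Checked all 72 inputs in the declared domain: the outputs agree on every one.
verdict: equivalent


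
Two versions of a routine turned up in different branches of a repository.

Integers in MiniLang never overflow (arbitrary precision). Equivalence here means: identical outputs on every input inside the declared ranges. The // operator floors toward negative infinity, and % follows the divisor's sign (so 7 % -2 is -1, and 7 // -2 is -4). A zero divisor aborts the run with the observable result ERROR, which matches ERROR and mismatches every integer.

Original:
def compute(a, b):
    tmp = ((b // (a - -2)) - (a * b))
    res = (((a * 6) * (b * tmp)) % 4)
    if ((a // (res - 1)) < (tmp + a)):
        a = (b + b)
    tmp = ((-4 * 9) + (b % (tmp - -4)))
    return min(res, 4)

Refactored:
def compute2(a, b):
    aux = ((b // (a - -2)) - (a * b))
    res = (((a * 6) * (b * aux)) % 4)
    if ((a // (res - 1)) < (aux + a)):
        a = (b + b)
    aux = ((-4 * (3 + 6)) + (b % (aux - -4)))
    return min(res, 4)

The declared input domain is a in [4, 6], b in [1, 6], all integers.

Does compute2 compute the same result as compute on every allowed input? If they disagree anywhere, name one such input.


Equivalent — the differences include local variable names differ, plus constant usage differs, plus arithmetic usage differs, yet no declared input distinguishes the two.
As a probe, take a=4, b=4: compute runs tmp = -16; res = 0; ((a // (res - 1)) < (tmp + a)) -> false; tmp = -44; return 0; compute2 runs aux = -16; res = 0; ((a // (res - 1)) < (aux + a)) -> false; aux = -44; return 0; both end at 0.
Every one of the 18 inputs gives matching results.
verdict: equivalent


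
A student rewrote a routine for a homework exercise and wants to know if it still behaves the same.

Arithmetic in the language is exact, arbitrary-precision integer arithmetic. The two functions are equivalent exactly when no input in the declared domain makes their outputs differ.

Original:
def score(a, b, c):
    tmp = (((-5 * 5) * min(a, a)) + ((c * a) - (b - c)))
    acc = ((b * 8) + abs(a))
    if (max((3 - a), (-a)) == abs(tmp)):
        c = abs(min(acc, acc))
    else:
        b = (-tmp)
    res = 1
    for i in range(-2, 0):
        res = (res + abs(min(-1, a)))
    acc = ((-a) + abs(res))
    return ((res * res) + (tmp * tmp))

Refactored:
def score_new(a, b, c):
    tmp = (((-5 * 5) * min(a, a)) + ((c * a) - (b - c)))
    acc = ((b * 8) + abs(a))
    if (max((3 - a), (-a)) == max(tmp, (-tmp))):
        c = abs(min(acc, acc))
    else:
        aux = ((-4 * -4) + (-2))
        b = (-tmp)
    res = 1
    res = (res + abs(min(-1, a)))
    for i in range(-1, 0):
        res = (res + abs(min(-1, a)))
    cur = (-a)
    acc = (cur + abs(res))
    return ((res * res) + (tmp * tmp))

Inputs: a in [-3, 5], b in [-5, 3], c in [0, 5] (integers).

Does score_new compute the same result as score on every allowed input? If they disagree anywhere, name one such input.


The two are interchangeable: statement counts differ, plus constant usage differs, plus arithmetic usage differs, plus loop structure differs, plus min/max/abs usage differs, plus local variable names differ, and every declared input agrees.
As a probe, take a=-1, b=2, c=2: score runs tmp := 23 | acc := 17 | (max((3 - a), (-a)) == abs(tmp)): false | b := -23 | res := 1 | iter i=-2: | res := 2 | iter i=-1: | res := 3 | acc := 4 | result 538; score_new runs tmp := 23 | acc := 17 | (max((3 - a), (-a)) == max(tmp, (-tmp))): false | aux := 14 | b := -23 | res := 1 | res := 2 | iter i=-1: | res := 3 | cur := 1 | acc := 4 | result 538; both end at 538.
Checked all 486 inputs in the declared domain: the outputs agree on every one.
verdict: equivalent


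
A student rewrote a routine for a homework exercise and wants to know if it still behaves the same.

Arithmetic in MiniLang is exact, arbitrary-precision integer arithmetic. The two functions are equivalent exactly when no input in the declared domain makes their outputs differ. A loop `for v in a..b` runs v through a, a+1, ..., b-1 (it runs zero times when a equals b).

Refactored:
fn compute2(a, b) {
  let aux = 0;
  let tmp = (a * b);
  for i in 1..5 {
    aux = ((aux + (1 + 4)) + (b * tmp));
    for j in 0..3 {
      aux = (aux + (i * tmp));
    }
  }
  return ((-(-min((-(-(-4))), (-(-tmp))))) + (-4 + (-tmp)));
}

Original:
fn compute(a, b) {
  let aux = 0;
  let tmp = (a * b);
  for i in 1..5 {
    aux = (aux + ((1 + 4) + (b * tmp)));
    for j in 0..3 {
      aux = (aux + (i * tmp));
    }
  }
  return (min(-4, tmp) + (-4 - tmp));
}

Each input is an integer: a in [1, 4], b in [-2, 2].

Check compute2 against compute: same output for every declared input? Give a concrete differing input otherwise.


Comparing the listings, the differences include: arithmetic usage differs.
One worked example (a=4, b=2) — compute: aux := 0 | tmp := 8 | iter i=1: | aux := 21 | iter j=0: | aux := 29 | iter j=1: | aux := 37 | iter j=2: | aux := 45 | iter i=2: | aux := 66 | iter j=0: | aux := 82 | iter j=1: | aux := 98 | iter j=2: | aux := 114 | iter i=3: | aux := 135 | iter j=0: | aux := 159 | iter j=1: | aux := 183 | iter j=2: | aux := 207 | iter i=4: | aux := 228 | iter j=0: | aux := 260 | iter j=1: | aux := 292 | iter j=2: | aux := 324 | result -16; compute2: aux := 0 | tmp := 8 | iter i=1: | aux := 21 | iter j=0: | aux := 29 | iter j=1: | aux := 37 | iter j=2: | aux := 45 | iter i=2: | aux := 66 | iter j=0: | aux := 82 | iter j=1: | aux := 98 | iter j=2: | aux := 114 | iter i=3: | aux := 135 | iter j=0: | aux := 159 | iter j=1: | aux := 183 | iter j=2: | aux := 207 | iter i=4: | aux := 228 | iter j=0: | aux := 260 | iter j=1: | aux := 292 | iter j=2: | aux := 324 | result -16; agreement on -16.
Across all 20 domain points the two functions coincide.
verdict: equivalent


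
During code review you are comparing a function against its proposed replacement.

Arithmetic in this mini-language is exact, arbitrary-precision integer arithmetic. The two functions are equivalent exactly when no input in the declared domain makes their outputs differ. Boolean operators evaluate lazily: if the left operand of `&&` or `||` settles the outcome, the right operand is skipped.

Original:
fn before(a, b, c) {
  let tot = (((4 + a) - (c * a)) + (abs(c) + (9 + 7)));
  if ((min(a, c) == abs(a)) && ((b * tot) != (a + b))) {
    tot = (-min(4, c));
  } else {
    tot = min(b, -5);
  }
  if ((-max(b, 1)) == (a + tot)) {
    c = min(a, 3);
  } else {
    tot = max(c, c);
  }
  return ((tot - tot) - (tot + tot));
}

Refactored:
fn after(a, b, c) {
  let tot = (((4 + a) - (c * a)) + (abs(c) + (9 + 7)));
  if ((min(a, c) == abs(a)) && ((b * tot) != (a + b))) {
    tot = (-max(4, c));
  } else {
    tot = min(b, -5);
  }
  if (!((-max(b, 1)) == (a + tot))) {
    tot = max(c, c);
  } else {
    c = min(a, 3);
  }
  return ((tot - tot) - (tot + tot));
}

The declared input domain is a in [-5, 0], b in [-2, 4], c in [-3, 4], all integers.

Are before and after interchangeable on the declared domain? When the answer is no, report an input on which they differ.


a=0, b=-2, c=1 yields 2 from before but -2 from after.
verdict: not equivalent; witness: a=0, b=-2, c=1


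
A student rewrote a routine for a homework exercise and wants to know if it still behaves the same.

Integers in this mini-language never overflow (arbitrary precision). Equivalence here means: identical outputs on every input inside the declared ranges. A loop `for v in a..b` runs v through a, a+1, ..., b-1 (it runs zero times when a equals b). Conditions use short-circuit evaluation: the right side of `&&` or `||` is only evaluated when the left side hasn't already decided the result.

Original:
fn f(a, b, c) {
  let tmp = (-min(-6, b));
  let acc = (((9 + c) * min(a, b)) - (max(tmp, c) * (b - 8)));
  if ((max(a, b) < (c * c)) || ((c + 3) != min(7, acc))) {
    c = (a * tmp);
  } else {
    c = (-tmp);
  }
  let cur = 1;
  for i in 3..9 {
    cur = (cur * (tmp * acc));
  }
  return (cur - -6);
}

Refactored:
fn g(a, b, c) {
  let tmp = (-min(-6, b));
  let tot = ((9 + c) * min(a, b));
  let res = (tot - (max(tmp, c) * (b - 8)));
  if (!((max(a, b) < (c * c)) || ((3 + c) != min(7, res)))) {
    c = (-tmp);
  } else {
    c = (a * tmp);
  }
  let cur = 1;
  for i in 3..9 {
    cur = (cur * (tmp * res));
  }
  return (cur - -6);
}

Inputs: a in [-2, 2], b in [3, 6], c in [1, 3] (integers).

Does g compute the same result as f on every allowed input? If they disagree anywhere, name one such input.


Comparing the listings, the differences include: statement counts differ; local variable names differ; boolean connective usage differs.
Tracing a=0, b=4, c=2: f: tmp := 6 | acc := 24 | ((max(a, b) < (c * c)) || ((c + 3) != min(7, acc))): true | c := 0 | cur := 1 | iter i=3: | cur := 144 | iter i=4: | cur := 20736 | iter i=5: | cur := 2985984 | iter i=6: | cur := 429981696 | iter i=7: | cur := 61917364224 | iter i=8: | cur := 8916100448256 | result 8916100448262 | g: tmp := 6 | tot := 0 | res := 24 | (!((max(a, b) < (c * c)) || ((3 + c) != min(7, res)))): false | c := 0 | cur := 1 | iter i=3: | cur := 144 | iter i=4: | cur := 20736 | iter i=5: | cur := 2985984 | iter i=6: | cur := 429981696 | iter i=7: | cur := 61917364224 | iter i=8: | cur := 8916100448256 | result 8916100448262 — matching result 8916100448262.
Across all 60 domain points the two functions coincide.
verdict: equivalent


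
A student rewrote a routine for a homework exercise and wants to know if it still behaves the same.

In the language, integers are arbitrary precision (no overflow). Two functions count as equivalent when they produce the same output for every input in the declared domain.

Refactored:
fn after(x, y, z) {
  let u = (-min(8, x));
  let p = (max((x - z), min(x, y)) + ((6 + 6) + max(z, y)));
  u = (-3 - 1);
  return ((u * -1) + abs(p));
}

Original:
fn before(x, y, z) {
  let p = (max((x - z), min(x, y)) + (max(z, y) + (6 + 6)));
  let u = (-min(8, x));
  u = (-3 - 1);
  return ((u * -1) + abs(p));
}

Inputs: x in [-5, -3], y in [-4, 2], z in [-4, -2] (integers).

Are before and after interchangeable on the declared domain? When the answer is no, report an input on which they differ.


Although same computation, different form, 63/63 inputs agree.
verdict: equivalent


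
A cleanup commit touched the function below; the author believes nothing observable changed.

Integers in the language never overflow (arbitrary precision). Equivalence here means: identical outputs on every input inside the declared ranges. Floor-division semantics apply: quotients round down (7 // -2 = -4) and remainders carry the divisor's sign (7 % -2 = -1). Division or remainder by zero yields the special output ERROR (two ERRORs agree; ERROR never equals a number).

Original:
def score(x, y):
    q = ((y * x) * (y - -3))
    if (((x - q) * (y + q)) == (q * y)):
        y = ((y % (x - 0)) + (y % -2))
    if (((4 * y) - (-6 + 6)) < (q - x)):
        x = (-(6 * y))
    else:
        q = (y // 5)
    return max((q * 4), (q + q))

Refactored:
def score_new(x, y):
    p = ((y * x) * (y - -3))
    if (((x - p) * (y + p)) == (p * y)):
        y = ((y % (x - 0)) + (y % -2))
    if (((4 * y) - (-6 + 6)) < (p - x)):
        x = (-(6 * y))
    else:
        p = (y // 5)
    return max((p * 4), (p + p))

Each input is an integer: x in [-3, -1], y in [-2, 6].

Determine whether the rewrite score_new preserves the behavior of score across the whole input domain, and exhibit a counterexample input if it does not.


Differences: local variable names differ — yet all 27 inputs agree.
verdict: equivalent


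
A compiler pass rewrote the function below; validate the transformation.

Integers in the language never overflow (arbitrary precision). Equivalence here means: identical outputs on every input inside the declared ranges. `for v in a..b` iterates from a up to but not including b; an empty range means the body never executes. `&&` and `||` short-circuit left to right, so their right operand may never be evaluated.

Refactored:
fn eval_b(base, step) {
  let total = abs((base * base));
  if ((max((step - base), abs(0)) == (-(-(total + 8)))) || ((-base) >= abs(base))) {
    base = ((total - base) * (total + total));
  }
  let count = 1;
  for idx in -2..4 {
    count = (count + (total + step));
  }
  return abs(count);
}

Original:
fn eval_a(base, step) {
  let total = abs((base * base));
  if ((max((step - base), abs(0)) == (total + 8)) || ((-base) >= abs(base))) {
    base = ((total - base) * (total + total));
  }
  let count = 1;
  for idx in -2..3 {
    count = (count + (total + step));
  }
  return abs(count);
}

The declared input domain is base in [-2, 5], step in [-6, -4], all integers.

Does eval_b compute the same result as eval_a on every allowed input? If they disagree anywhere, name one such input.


Try base=-2, step=-6.
eval_a: total := 4 | ((max((step - base), abs(0)) == (total + 8)) || ((-base) >= abs(base))): true | base := 48 | count := 1 | iter idx=-2: | count := -1 | iter idx=-1: | count := -3 | iter idx=0: | count := -5 | iter idx=1: | count := -7 | iter idx=2: | count := -9 | result 9
eval_b: total := 4 | ((max((step - base), abs(0)) == (-(-(total + 8)))) || ((-base) >= abs(base))): true | base := 48 | count := 1 | iter idx=-2: | count := -1 | iter idx=-1: | count := -3 | iter idx=0: | count := -5 | iter idx=1: | count := -7 | iter idx=2: | count := -9 | iter idx=3: | count := -11 | result 11
9 and 11 differ, so these are not the same function on this domain.
verdict: not equivalent; witness: base=-2, step=-6


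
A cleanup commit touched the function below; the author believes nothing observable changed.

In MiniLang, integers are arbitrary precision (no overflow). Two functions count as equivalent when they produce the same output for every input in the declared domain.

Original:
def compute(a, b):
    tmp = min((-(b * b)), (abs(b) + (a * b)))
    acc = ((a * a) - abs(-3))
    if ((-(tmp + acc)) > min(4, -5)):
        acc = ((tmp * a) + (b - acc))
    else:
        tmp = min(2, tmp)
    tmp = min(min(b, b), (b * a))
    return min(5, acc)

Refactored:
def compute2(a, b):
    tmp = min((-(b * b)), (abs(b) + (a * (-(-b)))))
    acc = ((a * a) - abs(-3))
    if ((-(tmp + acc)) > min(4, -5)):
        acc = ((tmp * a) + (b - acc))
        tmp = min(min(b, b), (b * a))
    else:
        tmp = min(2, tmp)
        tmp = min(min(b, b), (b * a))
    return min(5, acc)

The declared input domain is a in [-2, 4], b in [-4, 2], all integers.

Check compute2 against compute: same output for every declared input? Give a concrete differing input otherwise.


Changes here: arithmetic usage differs; statement counts differ; min/max/abs usage differs; the full 49-point sweep finds no disagreement.
verdict: equivalent


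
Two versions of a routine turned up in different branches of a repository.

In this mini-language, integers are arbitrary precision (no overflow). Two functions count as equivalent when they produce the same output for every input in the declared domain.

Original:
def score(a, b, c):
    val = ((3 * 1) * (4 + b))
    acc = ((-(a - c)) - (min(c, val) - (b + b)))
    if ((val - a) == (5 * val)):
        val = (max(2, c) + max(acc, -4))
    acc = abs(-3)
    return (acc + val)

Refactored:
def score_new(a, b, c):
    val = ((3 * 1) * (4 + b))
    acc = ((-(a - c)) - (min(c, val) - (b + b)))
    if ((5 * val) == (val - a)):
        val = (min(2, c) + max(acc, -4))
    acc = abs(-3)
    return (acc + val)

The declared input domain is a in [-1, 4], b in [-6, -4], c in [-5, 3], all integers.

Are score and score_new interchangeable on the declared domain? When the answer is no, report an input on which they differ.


Not equivalent: a=0, b=-4, c=-5 separates them (1 vs -6).
score: val = 0; acc = -8; ((val - a) == (5 * val)) -> true; val = -2; acc = 3; return 1
score_new: val = 0; acc = -8; ((5 * val) == (val - a)) -> true; val = -9; acc = 3; return -6
verdict: not equivalent; witness: a=0, b=-4, c=-5


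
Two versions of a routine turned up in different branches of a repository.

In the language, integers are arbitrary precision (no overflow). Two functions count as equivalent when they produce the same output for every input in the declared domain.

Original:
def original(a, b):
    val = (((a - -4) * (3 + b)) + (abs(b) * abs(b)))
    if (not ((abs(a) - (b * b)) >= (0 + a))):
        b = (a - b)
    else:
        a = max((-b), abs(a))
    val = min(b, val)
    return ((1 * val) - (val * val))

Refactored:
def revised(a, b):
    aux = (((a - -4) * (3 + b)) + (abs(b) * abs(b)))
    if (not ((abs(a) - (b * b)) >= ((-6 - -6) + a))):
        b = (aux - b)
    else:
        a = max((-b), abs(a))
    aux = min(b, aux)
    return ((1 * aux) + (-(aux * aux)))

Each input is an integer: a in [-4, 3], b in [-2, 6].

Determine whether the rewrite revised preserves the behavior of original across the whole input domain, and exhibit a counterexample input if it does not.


Input a=-4, b=3: -56 from original versus -30 from revised.
verdict: not equivalent; witness: a=-4, b=3


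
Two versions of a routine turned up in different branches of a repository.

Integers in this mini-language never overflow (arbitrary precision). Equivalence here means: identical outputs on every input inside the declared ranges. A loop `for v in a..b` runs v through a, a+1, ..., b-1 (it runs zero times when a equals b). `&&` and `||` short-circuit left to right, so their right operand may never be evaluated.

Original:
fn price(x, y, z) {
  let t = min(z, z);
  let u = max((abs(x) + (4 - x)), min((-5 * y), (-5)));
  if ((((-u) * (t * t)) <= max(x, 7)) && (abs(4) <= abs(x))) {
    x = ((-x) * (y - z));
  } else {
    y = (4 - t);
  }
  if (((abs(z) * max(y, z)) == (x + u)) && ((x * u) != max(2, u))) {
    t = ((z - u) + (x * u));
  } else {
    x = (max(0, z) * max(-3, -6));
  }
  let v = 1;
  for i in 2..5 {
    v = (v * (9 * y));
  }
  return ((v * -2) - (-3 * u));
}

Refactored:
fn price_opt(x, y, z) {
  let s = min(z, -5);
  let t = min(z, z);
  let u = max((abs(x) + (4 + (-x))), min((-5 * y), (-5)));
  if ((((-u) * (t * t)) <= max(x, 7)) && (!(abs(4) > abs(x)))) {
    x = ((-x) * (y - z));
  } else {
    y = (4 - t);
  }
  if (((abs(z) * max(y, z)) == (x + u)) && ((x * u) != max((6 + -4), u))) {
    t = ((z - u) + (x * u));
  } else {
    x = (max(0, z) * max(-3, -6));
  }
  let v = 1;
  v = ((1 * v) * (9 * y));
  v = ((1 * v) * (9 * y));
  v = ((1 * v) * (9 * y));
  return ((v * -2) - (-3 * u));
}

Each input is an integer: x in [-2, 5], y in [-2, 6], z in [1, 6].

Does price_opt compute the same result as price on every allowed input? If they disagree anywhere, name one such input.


Equivalent — the differences include statement counts differ, and boolean connective usage differs, and arithmetic usage differs, and constant usage differs, and min/max/abs usage differs, and local variable names differ, and loop structure differs, and comparison usage differs, yet no declared input distinguishes the two.
One worked example (x=-2, y=3, z=2) — price: t becomes 2; next u becomes 8; next ((((-u) * (t * t)) <= max(x, 7)) && (abs(4) <= abs(x))) evaluates to false; next y becomes 2; next (((abs(z) * max(y, z)) == (x + u)) && ((x * u) != max(2, u))) evaluates to false; next x becomes -6; next v becomes 1; next at i=2:; next v becomes 18; next at i=3:; next v becomes 324; next at i=4:; next v becomes 5832; next final value -11640; price_opt: s becomes -5; next t becomes 2; next u becomes 8; next ((((-u) * (t * t)) <= max(x, 7)) && (!(abs(4) > abs(x)))) evaluates to false; next y becomes 2; next (((abs(z) * max(y, z)) == (x + u)) && ((x * u) != max((6 + -4), u))) evaluates to false; next x becomes -6; next v becomes 1; next v becomes 18; next v becomes 324; next v becomes 5832; next final value -11640; agreement on -11640.
Every one of the 432 inputs gives matching results.
verdict: equivalent


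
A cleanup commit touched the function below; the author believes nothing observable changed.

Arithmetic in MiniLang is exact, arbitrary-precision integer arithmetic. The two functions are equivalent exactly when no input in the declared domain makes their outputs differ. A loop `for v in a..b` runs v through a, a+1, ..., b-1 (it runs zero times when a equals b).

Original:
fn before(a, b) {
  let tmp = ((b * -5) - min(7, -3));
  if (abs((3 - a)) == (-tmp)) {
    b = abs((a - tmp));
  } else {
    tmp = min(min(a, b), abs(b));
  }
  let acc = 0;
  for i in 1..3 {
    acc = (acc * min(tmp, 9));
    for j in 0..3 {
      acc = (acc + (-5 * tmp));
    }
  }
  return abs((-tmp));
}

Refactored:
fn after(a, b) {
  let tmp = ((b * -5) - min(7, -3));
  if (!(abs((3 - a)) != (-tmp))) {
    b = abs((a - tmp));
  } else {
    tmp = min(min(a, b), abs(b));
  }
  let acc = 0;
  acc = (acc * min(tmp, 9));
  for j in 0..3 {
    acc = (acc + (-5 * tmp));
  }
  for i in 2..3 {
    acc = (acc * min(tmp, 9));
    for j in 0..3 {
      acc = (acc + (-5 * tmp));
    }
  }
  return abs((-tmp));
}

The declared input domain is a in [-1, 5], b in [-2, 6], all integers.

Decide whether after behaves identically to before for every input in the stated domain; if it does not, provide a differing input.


Although comparison usage differs, plus statement counts differ, plus constant usage differs, plus loop structure differs, plus arithmetic usage differs, plus boolean connective usage differs, plus min/max/abs usage differs, 63/63 inputs agree.
verdict: equivalent


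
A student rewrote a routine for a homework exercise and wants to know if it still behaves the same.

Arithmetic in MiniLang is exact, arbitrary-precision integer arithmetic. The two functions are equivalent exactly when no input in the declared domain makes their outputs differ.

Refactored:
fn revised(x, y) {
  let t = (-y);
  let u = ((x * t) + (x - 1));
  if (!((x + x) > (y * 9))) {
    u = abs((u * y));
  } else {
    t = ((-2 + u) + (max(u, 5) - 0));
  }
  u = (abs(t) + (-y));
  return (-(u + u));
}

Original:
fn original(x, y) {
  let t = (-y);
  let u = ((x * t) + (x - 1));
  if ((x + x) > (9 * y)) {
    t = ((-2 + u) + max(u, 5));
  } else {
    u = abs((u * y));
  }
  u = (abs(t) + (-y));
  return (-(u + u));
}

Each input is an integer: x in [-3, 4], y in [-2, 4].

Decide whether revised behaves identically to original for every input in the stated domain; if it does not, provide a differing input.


The two are interchangeable: constant usage differs, and arithmetic usage differs, and boolean connective usage differs, and every declared input agrees.
Spot check at x=-3, y=1 — original: t := -1 | u := -1 | ((x + x) > (9 * y)): false | u := 1 | u := 0 | result 0. revised: t := -1 | u := -1 | (!((x + x) > (y * 9))): true | u := 1 | u := 0 | result 0. Both give 0.
An exhaustive pass over the 56 declared inputs shows identical outputs.
verdict: equivalent


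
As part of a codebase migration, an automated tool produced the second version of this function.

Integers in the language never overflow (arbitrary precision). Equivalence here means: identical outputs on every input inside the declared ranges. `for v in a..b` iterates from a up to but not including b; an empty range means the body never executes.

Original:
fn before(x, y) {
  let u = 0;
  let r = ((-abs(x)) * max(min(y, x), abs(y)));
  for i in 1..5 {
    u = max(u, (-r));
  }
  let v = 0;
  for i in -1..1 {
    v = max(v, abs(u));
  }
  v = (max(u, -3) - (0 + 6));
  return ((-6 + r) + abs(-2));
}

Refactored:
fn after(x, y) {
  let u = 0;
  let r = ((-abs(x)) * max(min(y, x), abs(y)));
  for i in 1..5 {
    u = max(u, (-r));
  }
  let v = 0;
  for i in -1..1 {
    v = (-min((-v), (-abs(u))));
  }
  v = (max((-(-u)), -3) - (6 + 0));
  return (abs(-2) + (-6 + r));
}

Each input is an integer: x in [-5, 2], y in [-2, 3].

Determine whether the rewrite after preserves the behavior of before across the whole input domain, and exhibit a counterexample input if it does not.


Reading the diff, among the changes: min/max/abs usage differs.
Spot check at x=-4, y=-2 — before: u = 0; r = -8; [i=1]; u = 8; [i=2]; u = 8; [i=3]; u = 8; [i=4]; u = 8; v = 0; [i=-1]; v = 8; [i=0]; v = 8; v = 2; return -12. after: u = 0; r = -8; [i=1]; u = 8; [i=2]; u = 8; [i=3]; u = 8; [i=4]; u = 8; v = 0; [i=-1]; v = 8; [i=0]; v = 8; v = 2; return -12. Both give -12.
Across all 48 domain points the two functions coincide.
verdict: equivalent


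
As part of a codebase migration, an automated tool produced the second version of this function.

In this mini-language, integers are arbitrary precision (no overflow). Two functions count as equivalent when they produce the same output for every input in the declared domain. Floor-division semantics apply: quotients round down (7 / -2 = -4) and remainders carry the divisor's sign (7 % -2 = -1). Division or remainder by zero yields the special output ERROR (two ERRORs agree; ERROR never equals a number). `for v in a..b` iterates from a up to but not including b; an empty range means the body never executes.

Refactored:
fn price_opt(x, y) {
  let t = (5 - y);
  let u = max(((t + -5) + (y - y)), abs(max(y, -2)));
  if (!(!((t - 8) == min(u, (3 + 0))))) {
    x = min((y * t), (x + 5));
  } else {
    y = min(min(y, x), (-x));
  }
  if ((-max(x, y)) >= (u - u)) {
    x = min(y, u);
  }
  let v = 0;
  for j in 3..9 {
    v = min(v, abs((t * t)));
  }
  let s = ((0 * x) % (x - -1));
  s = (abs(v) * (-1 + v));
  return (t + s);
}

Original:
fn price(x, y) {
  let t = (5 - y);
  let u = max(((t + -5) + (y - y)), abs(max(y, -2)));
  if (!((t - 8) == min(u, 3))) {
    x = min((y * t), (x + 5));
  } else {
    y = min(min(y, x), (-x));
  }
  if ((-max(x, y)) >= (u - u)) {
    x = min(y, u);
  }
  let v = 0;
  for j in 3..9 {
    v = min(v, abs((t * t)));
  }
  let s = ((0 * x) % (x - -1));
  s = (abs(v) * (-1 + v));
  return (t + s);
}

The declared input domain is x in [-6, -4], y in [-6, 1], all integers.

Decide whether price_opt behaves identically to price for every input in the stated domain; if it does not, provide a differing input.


These are not equivalent — on x=-6, y=-1 the outputs split (ERROR vs 6).
price: t becomes 6; next u becomes 1; next (!((t - 8) == min(u, 3))) evaluates to true; next x becomes -6; next ((-max(x, y)) >= (u - u)) evaluates to true; next x becomes -1; next v becomes 0; next at j=3:; next v becomes 0; next at j=4:; next v becomes 0; next at j=5:; next v becomes 0; next at j=6:; next v becomes 0; next at j=7:; next v becomes 0; next at j=8:; next v becomes 0; next hits division by zero so the output is ERROR
price_opt: t becomes 6; next u becomes 1; next (!(!((t - 8) == min(u, (3 + 0))))) evaluates to false; next y becomes -6; next ((-max(x, y)) >= (u - u)) evaluates to true; next x becomes -6; next v becomes 0; next at j=3:; next v becomes 0; next at j=4:; next v becomes 0; next at j=5:; next v becomes 0; next at j=6:; next v becomes 0; next at j=7:; next v becomes 0; next at j=8:; next v becomes 0; next s becomes 0; next s becomes 0; next final value 6
verdict: not equivalent; witness: x=-6, y=-1


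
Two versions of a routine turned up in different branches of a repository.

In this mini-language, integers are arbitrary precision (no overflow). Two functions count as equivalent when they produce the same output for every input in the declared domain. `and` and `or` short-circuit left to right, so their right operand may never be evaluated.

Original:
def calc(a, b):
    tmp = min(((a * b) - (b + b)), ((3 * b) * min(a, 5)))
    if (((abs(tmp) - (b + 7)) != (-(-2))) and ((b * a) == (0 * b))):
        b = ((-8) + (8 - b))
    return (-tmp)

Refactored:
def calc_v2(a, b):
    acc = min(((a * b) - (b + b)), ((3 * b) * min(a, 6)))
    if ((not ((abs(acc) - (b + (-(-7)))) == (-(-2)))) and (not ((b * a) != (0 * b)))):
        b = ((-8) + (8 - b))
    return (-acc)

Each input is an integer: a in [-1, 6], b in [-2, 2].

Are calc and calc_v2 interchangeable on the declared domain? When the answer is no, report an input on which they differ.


On input a=6, b=-2, calc returns 30 while calc_v2 returns 36.
verdict: not equivalent; witness: a=6, b=-2


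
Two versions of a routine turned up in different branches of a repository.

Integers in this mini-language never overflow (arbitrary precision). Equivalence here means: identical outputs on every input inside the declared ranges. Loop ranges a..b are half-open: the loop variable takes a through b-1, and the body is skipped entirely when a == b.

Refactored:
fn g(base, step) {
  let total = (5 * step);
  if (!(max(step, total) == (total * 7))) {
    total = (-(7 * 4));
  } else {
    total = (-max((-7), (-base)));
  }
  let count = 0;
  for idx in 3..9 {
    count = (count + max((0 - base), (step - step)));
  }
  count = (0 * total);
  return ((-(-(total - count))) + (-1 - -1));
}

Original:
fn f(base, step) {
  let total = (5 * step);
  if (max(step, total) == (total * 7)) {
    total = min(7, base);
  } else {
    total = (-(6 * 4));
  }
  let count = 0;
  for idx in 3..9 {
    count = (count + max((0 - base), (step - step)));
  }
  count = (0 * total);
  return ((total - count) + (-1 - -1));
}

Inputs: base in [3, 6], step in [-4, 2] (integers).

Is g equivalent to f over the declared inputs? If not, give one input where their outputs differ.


At base=3, step=-4: f gives -24, g gives -28.
verdict: not equivalent; witness: base=3, step=-4


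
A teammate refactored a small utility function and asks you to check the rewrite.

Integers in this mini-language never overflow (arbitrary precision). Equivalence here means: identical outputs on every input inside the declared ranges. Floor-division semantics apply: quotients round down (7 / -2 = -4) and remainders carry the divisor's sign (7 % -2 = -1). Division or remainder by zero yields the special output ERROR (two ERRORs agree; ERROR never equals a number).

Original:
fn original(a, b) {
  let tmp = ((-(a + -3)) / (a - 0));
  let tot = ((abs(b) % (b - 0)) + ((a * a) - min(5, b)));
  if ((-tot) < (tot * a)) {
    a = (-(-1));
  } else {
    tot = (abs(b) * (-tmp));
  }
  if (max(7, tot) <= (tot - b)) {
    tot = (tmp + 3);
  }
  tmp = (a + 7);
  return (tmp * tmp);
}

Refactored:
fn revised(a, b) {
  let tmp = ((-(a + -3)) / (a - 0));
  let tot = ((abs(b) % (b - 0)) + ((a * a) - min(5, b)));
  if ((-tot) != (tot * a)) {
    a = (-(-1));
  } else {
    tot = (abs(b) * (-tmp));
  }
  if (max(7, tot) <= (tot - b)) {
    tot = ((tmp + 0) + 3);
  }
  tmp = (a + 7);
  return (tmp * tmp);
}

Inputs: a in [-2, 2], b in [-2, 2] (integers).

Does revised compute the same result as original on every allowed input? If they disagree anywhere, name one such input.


Consider the input a=-2, b=-2.
original: tmp := -3 | tot := 6 | ((-tot) < (tot * a)): false | tot := 6 | (max(7, tot) <= (tot - b)): true | tot := 0 | tmp := 5 | result 25
revised: tmp := -3 | tot := 6 | ((-tot) != (tot * a)): true | a := 1 | (max(7, tot) <= (tot - b)): true | tot := 0 | tmp := 8 | result 64
25 against 64: the behavior changed.
verdict: not equivalent; witness: a=-2, b=-2


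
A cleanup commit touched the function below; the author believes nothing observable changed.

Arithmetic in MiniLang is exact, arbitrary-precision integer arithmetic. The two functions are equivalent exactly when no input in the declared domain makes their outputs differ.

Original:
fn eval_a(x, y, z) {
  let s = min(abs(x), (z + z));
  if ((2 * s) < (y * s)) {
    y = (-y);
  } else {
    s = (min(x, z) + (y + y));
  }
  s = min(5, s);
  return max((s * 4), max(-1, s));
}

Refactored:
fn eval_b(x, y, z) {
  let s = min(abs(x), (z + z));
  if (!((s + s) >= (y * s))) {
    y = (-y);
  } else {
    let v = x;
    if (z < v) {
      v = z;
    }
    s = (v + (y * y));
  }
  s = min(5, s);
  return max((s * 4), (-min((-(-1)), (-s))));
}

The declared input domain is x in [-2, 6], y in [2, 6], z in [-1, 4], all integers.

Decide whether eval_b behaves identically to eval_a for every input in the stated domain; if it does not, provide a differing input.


The rewrite breaks on x=-2, y=3, z=-1, where the results are 16 and 20.
eval_a: s becomes -2; next ((2 * s) < (y * s)) evaluates to false; next s becomes 4; next s becomes 4; next final value 16
eval_b: s becomes -2; next (!((s + s) >= (y * s))) evaluates to false; next v becomes -2; next (z < v) evaluates to false; next s becomes 7; next s becomes 5; next final value 20
verdict: not equivalent; witness: x=-2, y=3, z=-1


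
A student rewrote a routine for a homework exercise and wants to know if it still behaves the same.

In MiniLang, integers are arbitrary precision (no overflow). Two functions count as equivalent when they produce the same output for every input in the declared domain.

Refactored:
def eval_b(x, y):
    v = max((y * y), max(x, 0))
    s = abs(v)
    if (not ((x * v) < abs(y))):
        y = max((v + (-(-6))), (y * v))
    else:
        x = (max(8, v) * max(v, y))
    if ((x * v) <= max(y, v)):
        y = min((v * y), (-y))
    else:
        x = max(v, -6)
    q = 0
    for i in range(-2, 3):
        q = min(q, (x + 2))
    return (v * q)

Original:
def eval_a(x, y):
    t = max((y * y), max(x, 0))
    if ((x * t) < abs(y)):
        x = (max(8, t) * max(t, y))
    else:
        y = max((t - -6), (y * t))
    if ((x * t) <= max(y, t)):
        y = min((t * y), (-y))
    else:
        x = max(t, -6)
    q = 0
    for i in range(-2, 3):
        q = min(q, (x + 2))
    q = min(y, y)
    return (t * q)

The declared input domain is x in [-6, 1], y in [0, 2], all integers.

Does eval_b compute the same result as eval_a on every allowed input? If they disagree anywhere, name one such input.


These are not equivalent — on x=-6, y=1 the outputs split (1 vs 0).
eval_a: t := 1 | ((x * t) < abs(y)): true | x := 8 | ((x * t) <= max(y, t)): false | x := 1 | q := 0 | iter i=-2: | q := 0 | iter i=-1: | q := 0 | iter i=0: | q := 0 | iter i=1: | q := 0 | iter i=2: | q := 0 | q := 1 | result 1
eval_b: v := 1 | s := 1 | (not ((x * v) < abs(y))): false | x := 8 | ((x * v) <= max(y, v)): false | x := 1 | q := 0 | iter i=-2: | q := 0 | iter i=-1: | q := 0 | iter i=0: | q := 0 | iter i=1: | q := 0 | iter i=2: | q := 0 | result 0
verdict: not equivalent; witness: x=-6, y=1


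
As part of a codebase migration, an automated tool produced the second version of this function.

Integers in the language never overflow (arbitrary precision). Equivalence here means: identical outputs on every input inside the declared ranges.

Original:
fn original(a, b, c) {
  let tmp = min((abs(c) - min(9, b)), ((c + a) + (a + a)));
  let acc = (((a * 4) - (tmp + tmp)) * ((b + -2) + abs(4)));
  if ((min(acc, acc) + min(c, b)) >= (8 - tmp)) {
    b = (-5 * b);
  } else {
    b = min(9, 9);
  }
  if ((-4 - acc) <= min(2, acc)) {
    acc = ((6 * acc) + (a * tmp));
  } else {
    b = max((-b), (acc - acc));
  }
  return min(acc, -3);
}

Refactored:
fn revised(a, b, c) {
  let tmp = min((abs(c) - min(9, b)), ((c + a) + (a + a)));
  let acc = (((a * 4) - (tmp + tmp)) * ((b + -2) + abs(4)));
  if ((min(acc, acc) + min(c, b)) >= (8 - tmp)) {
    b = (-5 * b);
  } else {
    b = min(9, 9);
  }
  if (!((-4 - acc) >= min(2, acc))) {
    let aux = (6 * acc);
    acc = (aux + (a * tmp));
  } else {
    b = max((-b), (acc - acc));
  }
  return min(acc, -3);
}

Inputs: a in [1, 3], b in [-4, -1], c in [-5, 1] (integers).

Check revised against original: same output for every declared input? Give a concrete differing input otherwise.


There is a counterexample at a=1, b=-3, c=-2: -11 on one side, -3 on the other.
original: tmp becomes 1; next acc becomes -2; next ((min(acc, acc) + min(c, b)) >= (8 - tmp)) evaluates to false; next b becomes 9; next ((-4 - acc) <= min(2, acc)) evaluates to true; next acc becomes -11; next final value -11
revised: tmp becomes 1; next acc becomes -2; next ((min(acc, acc) + min(c, b)) >= (8 - tmp)) evaluates to false; next b becomes 9; next (!((-4 - acc) >= min(2, acc))) evaluates to false; next b becomes 0; next final value -3
verdict: not equivalent; witness: a=1, b=-3, c=-2


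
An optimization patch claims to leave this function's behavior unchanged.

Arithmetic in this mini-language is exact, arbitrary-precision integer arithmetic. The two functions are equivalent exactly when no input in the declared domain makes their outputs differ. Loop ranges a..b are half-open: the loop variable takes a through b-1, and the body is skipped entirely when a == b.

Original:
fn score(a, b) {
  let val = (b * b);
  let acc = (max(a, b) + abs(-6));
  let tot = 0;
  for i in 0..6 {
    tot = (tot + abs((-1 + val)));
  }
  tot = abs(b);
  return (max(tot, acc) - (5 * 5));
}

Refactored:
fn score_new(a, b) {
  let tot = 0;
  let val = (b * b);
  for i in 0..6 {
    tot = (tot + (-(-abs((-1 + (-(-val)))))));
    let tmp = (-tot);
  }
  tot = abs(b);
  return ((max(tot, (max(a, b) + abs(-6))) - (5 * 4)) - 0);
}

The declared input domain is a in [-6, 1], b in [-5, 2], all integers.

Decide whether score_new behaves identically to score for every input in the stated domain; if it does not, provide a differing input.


On input a=-6, b=-5, score returns -20 while score_new returns -15.
verdict: not equivalent; witness: a=-6, b=-5
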